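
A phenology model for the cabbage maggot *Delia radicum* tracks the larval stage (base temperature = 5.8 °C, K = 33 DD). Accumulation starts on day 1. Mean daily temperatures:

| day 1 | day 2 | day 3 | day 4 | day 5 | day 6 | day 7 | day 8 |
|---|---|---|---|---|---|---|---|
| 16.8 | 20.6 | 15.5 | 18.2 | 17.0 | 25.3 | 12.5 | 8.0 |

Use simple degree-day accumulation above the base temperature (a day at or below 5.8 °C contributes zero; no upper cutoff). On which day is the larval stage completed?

Daily DD above 5.8 °C: 11.0, 14.8, 9.7, 12.4, 11.2, 19.5, 6.7, 2.2.
Cumulative: 11.0, 25.8, 35.5, 47.9, 59.1, 78.6, 85.3, 87.5.
The total first reaches 33 DD on day 3.

day 3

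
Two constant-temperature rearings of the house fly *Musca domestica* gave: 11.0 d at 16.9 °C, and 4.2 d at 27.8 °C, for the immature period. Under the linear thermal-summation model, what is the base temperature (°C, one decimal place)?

Under the model K = D·(T − T_b), so D₁·(T₁ − T_b) = D₂·(T₂ − T_b).
11.0·(16.9 − T_b) = 4.2·(27.8 − T_b)
T_b = (11.0·16.9 − 4.2·27.8) / (11.0 − 4.2) = 69.14 / 6.8 = 10.168 °C ≈ 10.2 °C.

10.2 °C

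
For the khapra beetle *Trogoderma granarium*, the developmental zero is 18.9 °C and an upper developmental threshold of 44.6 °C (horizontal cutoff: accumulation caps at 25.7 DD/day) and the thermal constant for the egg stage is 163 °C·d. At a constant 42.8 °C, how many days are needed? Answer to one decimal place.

Daily accumulation = 42.8 − 18.9 = 23.9 DD/day.
Duration = 163 / 23.9 = 6.820 ≈ 6.8 days.

6.8 days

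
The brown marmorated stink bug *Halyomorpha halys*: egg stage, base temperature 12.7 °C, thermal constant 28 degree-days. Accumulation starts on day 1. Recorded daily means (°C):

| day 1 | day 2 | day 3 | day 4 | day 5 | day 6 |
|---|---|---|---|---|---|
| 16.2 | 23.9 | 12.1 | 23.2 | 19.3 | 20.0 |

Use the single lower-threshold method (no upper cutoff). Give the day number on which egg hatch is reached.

Daily DD above 12.7 °C: 3.5, 11.2, 0.0, 10.5, 6.6, 7.3.
Cumulative: 3.5, 14.7, 14.7, 25.2, 31.8, 39.1.
The total first reaches 28 DD on day 5.

day 5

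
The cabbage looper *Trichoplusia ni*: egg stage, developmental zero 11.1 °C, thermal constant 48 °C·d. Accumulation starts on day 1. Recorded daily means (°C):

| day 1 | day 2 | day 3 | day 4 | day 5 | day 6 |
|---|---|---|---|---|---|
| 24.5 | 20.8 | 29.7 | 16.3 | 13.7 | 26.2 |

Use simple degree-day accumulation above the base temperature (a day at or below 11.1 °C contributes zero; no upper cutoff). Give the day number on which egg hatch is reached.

day 5

Daily DD above 11.1 °C: 13.4, 9.7, 18.6, 5.2, 2.6, 15.1.
Cumulative: 13.4, 23.1, 41.7, 46.9, 49.5, 64.6.
The total first reaches 48 DD on day 5.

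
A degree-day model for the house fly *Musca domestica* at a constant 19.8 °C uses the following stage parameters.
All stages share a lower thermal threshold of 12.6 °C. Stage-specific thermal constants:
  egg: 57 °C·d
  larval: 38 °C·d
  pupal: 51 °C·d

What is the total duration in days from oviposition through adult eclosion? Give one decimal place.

Daily accumulation at 19.8 °C = 19.8 − 12.6 = 7.2 DD/day.
Total K = 57 + 38 + 51 = 146 DD.
Total duration = 146 / 7.2 = 20.278 ≈ 20.3 days.

20.3 days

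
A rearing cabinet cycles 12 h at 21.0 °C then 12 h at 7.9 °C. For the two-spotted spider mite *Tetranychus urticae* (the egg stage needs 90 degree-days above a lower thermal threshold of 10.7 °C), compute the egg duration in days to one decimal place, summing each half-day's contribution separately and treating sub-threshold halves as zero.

17.5 days

Day half: max(0, 21.0 − 10.7) × 0.5 = 10.3 × 0.5 = 5.15 DD.
Night half: max(0, 7.9 − 10.7) × 0.5 = 0.0 × 0.5 = 0.00 DD.
Per 24 h: 5.15 DD/day.
Duration = 90 / 5.15 = 17.476 ≈ 17.5 days.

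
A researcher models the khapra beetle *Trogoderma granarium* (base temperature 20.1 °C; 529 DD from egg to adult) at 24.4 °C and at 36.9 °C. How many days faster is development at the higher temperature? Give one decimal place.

91.5 days

At 24.4 °C: 529 / (24.4 − 20.1) = 529 / 4.3 = 123.023 d.
At 36.9 °C: 529 / (36.9 − 20.1) = 529 / 16.8 = 31.488 d.
Difference = |123.023 − 31.488| = 91.535 ≈ 91.5 days.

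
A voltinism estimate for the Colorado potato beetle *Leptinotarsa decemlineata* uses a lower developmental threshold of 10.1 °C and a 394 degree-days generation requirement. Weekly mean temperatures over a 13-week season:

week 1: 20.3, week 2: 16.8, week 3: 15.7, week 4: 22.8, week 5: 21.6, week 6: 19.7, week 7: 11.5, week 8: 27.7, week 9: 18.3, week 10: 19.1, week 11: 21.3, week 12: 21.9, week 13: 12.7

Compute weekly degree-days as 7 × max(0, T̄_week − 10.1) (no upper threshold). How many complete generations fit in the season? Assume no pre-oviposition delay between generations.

2 generations

Weekly DD (7 × max(0, T̄ − 10.1)): 71.4, 46.9, 39.2, 88.9, 80.5, 67.2, 9.8, 123.2, 57.4, 63.0, 78.4, 82.6, 18.2.
Season total = 826.7 DD.
Complete generations = ⌊826.7 / 394⌋ = 2.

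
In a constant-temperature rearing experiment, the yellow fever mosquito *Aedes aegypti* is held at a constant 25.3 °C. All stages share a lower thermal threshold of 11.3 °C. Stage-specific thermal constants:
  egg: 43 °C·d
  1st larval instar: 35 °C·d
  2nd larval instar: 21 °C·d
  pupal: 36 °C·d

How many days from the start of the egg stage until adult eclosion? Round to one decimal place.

9.6 days

Daily accumulation at 25.3 °C = 25.3 − 11.3 = 14.0 DD/day.
Total K = 43 + 35 + 21 + 36 = 135 DD.
Total duration = 135 / 14.0 = 9.643 ≈ 9.6 days.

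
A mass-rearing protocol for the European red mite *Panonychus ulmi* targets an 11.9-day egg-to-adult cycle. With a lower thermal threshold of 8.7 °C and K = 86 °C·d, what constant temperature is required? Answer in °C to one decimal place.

15.9 °C

Required daily accumulation = 86 / 11.9 = 7.227 DD/day.
T = T_base + 7.227 = 8.7 + 7.227 = 15.927 ≈ 15.9 °C.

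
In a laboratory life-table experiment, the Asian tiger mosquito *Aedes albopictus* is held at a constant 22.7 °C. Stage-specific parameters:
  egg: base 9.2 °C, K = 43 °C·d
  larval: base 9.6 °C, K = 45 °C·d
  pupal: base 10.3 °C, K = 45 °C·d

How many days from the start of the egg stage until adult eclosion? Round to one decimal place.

egg: 43 / (22.7 − 9.2) = 43 / 13.5 = 3.185 d.
larval: 45 / (22.7 − 9.6) = 45 / 13.1 = 3.435 d.
pupal: 45 / (22.7 − 10.3) = 45 / 12.4 = 3.629 d.
Sum = 10.249 ≈ 10.2 days.

10.2 days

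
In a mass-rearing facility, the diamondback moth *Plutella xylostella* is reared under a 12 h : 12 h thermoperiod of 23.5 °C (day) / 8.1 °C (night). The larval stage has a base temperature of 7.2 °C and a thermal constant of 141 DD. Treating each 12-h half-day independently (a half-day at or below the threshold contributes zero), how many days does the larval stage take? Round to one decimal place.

Day half: max(0, 23.5 − 7.2) × 0.5 = 16.3 × 0.5 = 8.15 DD.
Night half: max(0, 8.1 − 7.2) × 0.5 = 0.9 × 0.5 = 0.45 DD.
Per 24 h: 8.60 DD/day.
Duration = 141 / 8.60 = 16.395 ≈ 16.4 days.

16.4 days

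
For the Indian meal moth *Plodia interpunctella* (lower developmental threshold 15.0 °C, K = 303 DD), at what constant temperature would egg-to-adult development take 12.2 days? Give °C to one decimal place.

Required daily accumulation = 303 / 12.2 = 24.836 DD/day.
T = T_base + 24.836 = 15.0 + 24.836 = 39.836 ≈ 39.8 °C.

39.8 °C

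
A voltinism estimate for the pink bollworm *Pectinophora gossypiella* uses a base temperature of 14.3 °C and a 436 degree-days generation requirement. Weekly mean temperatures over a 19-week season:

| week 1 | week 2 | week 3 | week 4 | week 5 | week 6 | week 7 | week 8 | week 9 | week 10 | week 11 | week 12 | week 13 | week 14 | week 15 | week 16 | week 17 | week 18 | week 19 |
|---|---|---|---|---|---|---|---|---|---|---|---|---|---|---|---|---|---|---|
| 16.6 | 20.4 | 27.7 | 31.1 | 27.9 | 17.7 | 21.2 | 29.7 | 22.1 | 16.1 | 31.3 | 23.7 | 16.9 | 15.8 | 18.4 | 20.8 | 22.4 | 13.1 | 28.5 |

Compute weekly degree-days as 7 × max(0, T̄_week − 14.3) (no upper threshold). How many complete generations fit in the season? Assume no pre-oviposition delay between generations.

Weekly DD (7 × max(0, T̄ − 14.3)): 16.1, 42.7, 93.8, 117.6, 95.2, 23.8, 48.3, 107.8, 54.6, 12.6, 119.0, 65.8, 18.2, 10.5, 28.7, 45.5, 56.7, 0.0, 99.4.
Season total = 1056.3 DD.
Complete generations = ⌊1056.3 / 436⌋ = 2.

2 generations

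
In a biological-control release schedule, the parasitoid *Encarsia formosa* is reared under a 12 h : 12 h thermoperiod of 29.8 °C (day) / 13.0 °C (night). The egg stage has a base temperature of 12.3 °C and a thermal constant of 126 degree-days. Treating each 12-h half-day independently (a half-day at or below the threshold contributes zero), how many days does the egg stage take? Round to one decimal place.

13.8 days

Day half: max(0, 29.8 − 12.3) × 0.5 = 17.5 × 0.5 = 8.75 DD.
Night half: max(0, 13.0 − 12.3) × 0.5 = 0.7 × 0.5 = 0.35 DD.
Per 24 h: 9.10 DD/day.
Duration = 126 / 9.10 = 13.846 ≈ 13.8 days.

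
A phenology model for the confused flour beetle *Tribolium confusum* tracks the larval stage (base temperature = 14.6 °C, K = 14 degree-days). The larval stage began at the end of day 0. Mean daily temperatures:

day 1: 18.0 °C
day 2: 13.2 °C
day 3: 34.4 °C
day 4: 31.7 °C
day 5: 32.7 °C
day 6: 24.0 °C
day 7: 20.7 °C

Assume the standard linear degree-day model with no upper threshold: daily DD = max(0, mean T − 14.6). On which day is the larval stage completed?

day 3

Daily DD above 14.6 °C: 3.4, 0.0, 19.8, 17.1, 18.1, 9.4, 6.1.
Cumulative: 3.4, 3.4, 23.2, 40.3, 58.4, 67.8, 73.9.
The total first reaches 14 DD on day 3.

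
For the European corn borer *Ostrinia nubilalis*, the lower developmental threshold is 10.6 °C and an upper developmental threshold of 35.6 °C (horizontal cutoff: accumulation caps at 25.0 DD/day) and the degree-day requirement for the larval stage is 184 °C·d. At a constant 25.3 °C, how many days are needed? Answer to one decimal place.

Daily accumulation = 25.3 − 10.6 = 14.7 DD/day.
Duration = 184 / 14.7 = 12.517 ≈ 12.5 days.

12.5 days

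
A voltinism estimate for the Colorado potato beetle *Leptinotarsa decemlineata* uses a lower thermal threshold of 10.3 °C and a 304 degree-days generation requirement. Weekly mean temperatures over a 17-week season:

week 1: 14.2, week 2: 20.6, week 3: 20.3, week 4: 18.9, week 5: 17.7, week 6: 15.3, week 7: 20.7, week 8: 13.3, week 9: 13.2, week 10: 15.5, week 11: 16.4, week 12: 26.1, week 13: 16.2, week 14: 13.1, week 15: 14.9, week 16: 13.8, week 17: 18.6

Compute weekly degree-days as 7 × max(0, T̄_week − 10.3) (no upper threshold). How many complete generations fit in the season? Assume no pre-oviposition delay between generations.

Weekly DD (7 × max(0, T̄ − 10.3)): 27.3, 72.1, 70.0, 60.2, 51.8, 35.0, 72.8, 21.0, 20.3, 36.4, 42.7, 110.6, 41.3, 19.6, 32.2, 24.5, 58.1.
Season total = 795.9 DD.
Complete generations = ⌊795.9 / 304⌋ = 2.

2 generations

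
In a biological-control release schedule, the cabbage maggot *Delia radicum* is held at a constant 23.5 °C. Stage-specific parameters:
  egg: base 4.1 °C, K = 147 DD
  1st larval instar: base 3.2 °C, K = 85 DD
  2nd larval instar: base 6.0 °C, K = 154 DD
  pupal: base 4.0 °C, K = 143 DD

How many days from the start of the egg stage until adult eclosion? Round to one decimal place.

egg: 147 / (23.5 − 4.1) = 147 / 19.4 = 7.577 d.
1st larval instar: 85 / (23.5 − 3.2) = 85 / 20.3 = 4.187 d.
2nd larval instar: 154 / (23.5 − 6.0) = 154 / 17.5 = 8.800 d.
pupal: 143 / (23.5 − 4.0) = 143 / 19.5 = 7.333 d.
Sum = 27.898 ≈ 27.9 days.

27.9 days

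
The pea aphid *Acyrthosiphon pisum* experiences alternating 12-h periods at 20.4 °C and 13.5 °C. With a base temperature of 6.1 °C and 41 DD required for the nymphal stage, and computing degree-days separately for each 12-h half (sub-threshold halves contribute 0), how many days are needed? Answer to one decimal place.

Day half: max(0, 20.4 − 6.1) × 0.5 = 14.3 × 0.5 = 7.15 DD.
Night half: max(0, 13.5 − 6.1) × 0.5 = 7.4 × 0.5 = 3.70 DD.
Per 24 h: 10.85 DD/day.
Duration = 41 / 10.85 = 3.779 ≈ 3.8 days.

3.8 days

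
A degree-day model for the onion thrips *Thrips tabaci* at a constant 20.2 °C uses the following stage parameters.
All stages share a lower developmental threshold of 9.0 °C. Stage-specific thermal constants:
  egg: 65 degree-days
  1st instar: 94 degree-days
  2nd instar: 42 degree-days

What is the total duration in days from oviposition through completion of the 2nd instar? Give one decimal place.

17.9 days

Daily accumulation at 20.2 °C = 20.2 − 9.0 = 11.2 DD/day.
Total K = 65 + 94 + 42 = 201 DD.
Total duration = 201 / 11.2 = 17.946 ≈ 17.9 days.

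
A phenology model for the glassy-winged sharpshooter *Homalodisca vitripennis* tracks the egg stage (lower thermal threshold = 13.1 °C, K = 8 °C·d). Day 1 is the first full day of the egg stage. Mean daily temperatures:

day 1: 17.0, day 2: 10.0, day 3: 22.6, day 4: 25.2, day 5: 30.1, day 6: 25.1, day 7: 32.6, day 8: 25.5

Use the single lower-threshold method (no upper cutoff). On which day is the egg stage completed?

day 3

Daily DD above 13.1 °C: 3.9, 0.0, 9.5, 12.1, 17.0, 12.0, 19.5, 12.4.
Cumulative: 3.9, 3.9, 13.4, 25.5, 42.5, 54.5, 74.0, 86.4.
The total first reaches 8 DD on day 3.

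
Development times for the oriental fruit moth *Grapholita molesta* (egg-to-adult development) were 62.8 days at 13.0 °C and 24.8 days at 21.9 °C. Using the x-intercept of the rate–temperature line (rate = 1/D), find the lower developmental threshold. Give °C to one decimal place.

7.2 °C

Equal thermal constants: D₁(T₁ − T_b) = D₂(T₂ − T_b).
62.8·(13.0 − T_b) = 24.8·(21.9 − T_b)
T_b = (62.8·13.0 − 24.8·21.9) / (62.8 − 24.8) = 273.28 / 38.0 = 7.192 °C ≈ 7.2 °C.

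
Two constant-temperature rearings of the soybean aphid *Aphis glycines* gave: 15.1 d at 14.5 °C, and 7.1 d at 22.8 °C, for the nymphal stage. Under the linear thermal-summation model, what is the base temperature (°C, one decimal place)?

Equal thermal constants: D₁(T₁ − T_b) = D₂(T₂ − T_b).
15.1·(14.5 − T_b) = 7.1·(22.8 − T_b)
T_b = (15.1·14.5 − 7.1·22.8) / (15.1 − 7.1) = 57.07 / 8.0 = 7.134 °C ≈ 7.1 °C.

7.1 °C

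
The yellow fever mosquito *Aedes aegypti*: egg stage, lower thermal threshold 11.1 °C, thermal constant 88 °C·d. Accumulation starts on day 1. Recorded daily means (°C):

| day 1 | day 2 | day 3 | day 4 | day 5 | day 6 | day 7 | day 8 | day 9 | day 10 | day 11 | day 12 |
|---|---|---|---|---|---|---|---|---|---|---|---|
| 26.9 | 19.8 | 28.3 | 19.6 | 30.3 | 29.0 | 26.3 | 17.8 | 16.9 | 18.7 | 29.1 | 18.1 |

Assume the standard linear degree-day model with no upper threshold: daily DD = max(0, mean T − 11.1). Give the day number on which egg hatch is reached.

day 7

Daily DD above 11.1 °C: 15.8, 8.7, 17.2, 8.5, 19.2, 17.9, 15.2, 6.7, 5.8, 7.6, 18.0, 7.0.
Cumulative: 15.8, 24.5, 41.7, 50.2, 69.4, 87.3, 102.5, 109.2, 115.0, 122.6, 140.6, 147.6.
The total first reaches 88 DD on day 7.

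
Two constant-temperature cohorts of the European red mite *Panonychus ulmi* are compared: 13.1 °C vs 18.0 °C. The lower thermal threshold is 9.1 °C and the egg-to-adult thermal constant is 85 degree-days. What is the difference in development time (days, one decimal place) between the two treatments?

At 13.1 °C: 85 / (13.1 − 9.1) = 85 / 4.0 = 21.250 d.
At 18.0 °C: 85 / (18.0 − 9.1) = 85 / 8.9 = 9.551 d.
Difference = |21.250 − 9.551| = 11.699 ≈ 11.7 days.

11.7 days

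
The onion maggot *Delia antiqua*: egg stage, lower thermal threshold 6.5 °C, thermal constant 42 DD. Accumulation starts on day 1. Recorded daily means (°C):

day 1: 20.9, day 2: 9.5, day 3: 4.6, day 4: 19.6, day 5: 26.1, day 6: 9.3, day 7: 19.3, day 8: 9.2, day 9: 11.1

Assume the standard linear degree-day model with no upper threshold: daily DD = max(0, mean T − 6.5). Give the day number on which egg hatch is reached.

Daily DD above 6.5 °C: 14.4, 3.0, 0.0, 13.1, 19.6, 2.8, 12.8, 2.7, 4.6.
Cumulative: 14.4, 17.4, 17.4, 30.5, 50.1, 52.9, 65.7, 68.4, 73.0.
The total first reaches 42 DD on day 5.

day 5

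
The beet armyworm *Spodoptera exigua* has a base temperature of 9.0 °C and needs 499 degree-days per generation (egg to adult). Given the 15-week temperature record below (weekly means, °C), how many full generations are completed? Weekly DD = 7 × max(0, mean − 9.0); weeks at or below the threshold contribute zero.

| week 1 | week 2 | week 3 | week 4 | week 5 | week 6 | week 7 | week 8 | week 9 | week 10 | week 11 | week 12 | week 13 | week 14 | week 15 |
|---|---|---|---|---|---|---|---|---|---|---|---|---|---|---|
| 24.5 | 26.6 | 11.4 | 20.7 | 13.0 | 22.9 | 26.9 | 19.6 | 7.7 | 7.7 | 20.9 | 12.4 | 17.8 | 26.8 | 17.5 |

2 generations

Weekly DD (7 × max(0, T̄ − 9.0)): 108.5, 123.2, 16.8, 81.9, 28.0, 97.3, 125.3, 74.2, 0.0, 0.0, 83.3, 23.8, 61.6, 124.6, 59.5.
Season total = 1008.0 DD.
Complete generations = ⌊1008.0 / 499⌋ = 2.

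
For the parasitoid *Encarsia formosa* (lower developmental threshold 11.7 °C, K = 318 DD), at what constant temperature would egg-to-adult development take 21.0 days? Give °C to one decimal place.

26.8 °C

Required daily accumulation = 318 / 21.0 = 15.143 DD/day.
T = T_base + 15.143 = 11.7 + 15.143 = 26.843 ≈ 26.8 °C.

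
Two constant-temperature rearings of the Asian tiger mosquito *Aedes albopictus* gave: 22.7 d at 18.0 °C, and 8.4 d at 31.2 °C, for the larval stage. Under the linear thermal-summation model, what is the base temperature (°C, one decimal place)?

10.2 °C

Under the model K = D·(T − T_b), so D₁·(T₁ − T_b) = D₂·(T₂ − T_b).
22.7·(18.0 − T_b) = 8.4·(31.2 − T_b)
T_b = (22.7·18.0 − 8.4·31.2) / (22.7 − 8.4) = 146.52 / 14.3 = 10.246 °C ≈ 10.2 °C.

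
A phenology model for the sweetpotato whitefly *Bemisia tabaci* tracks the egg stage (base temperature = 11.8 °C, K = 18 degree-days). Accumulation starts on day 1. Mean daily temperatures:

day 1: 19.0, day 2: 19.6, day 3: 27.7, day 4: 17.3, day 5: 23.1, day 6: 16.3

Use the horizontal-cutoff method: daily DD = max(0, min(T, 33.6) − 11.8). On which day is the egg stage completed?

day 3

Daily DD above 11.8 °C (capped at 21.8): 7.2, 7.8, 15.9, 5.5, 11.3, 4.5.
Cumulative: 7.2, 15.0, 30.9, 36.4, 47.7, 52.2.
The total first reaches 18 DD on day 3.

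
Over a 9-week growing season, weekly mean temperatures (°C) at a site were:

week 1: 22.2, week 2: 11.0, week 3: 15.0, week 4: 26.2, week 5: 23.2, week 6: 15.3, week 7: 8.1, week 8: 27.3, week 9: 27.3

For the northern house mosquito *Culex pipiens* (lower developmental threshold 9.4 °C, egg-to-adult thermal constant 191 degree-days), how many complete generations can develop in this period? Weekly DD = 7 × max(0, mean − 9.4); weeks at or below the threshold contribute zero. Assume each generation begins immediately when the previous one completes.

3 generations

Weekly DD (7 × max(0, T̄ − 9.4)): 89.6, 11.2, 39.2, 117.6, 96.6, 41.3, 0.0, 125.3, 125.3.
Season total = 646.1 DD.
Complete generations = ⌊646.1 / 191⌋ = 3.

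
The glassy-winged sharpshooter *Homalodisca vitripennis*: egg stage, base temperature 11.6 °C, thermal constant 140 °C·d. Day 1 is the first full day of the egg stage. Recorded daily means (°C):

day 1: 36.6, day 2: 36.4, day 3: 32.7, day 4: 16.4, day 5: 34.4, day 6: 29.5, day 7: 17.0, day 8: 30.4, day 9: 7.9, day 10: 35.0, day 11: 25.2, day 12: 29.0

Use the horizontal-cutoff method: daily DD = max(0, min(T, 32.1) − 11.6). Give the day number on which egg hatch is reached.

day 10

Daily DD above 11.6 °C (capped at 20.5): 20.5, 20.5, 20.5, 4.8, 20.5, 17.9, 5.4, 18.8, 0.0, 20.5, 13.6, 17.4.
Cumulative: 20.5, 41.0, 61.5, 66.3, 86.8, 104.7, 110.1, 128.9, 128.9, 149.4, 163.0, 180.4.
The total first reaches 140 DD on day 10.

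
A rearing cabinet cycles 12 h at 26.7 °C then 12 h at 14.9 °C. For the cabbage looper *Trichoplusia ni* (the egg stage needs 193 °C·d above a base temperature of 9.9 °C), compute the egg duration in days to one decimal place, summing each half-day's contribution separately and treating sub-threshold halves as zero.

Day half: max(0, 26.7 − 9.9) × 0.5 = 16.8 × 0.5 = 8.40 DD.
Night half: max(0, 14.9 − 9.9) × 0.5 = 5.0 × 0.5 = 2.50 DD.
Per 24 h: 10.90 DD/day.
Duration = 193 / 10.90 = 17.706 ≈ 17.7 days.

17.7 days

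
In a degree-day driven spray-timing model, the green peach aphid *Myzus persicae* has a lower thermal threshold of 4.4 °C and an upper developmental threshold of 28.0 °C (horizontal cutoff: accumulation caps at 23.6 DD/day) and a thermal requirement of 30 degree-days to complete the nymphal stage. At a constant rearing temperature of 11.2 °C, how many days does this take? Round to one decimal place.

4.4 days

Daily accumulation = 11.2 − 4.4 = 6.8 DD/day.
Duration = 30 / 6.8 = 4.412 ≈ 4.4 days.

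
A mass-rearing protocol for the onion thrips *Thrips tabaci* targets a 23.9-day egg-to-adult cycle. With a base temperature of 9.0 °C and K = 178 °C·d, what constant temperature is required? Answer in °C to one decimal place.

Required daily accumulation = 178 / 23.9 = 7.448 DD/day.
T = T_base + 7.448 = 9.0 + 7.448 = 16.448 ≈ 16.4 °C.

16.4 °C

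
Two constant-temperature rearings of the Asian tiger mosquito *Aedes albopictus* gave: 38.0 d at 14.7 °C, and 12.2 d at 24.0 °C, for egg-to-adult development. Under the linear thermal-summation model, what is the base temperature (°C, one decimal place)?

10.3 °C

Linear rate model ⇒ the product D·(T − T_b) is constant across temperatures.
38.0·(14.7 − T_b) = 12.2·(24.0 − T_b)
T_b = (38.0·14.7 − 12.2·24.0) / (38.0 − 12.2) = 265.80 / 25.8 = 10.302 °C ≈ 10.3 °C.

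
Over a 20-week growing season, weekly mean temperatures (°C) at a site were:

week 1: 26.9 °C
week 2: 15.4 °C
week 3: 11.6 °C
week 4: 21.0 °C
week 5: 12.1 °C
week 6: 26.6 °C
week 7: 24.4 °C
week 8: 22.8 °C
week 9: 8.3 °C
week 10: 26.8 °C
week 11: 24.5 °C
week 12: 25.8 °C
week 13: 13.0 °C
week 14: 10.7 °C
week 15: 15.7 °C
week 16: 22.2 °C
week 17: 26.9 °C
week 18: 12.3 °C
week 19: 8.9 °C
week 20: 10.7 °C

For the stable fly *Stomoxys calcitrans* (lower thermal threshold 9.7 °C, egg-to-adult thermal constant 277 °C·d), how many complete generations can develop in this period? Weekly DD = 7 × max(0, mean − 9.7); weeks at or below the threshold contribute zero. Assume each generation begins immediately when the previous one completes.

4 generations

Weekly DD (7 × max(0, T̄ − 9.7)): 120.4, 39.9, 13.3, 79.1, 16.8, 118.3, 102.9, 91.7, 0.0, 119.7, 103.6, 112.7, 23.1, 7.0, 42.0, 87.5, 120.4, 18.2, 0.0, 7.0.
Season total = 1223.6 DD.
Complete generations = ⌊1223.6 / 277⌋ = 4.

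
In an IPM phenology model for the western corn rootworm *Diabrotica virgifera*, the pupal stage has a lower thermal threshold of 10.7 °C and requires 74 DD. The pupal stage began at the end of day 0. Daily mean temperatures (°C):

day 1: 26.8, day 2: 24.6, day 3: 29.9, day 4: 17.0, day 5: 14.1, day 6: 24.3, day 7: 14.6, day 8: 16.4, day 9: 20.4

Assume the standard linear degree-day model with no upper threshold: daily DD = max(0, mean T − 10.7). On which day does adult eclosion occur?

Daily DD above 10.7 °C: 16.1, 13.9, 19.2, 6.3, 3.4, 13.6, 3.9, 5.7, 9.7.
Cumulative: 16.1, 30.0, 49.2, 55.5, 58.9, 72.5, 76.4, 82.1, 91.8.
The total first reaches 74 DD on day 7.

day 7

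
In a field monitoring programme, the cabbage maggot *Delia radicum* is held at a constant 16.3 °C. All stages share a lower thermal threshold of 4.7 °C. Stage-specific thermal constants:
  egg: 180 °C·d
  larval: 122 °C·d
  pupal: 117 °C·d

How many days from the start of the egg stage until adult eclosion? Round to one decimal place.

Daily accumulation at 16.3 °C = 16.3 − 4.7 = 11.6 DD/day.
Total K = 180 + 122 + 117 = 419 DD.
Total duration = 419 / 11.6 = 36.121 ≈ 36.1 days.

36.1 days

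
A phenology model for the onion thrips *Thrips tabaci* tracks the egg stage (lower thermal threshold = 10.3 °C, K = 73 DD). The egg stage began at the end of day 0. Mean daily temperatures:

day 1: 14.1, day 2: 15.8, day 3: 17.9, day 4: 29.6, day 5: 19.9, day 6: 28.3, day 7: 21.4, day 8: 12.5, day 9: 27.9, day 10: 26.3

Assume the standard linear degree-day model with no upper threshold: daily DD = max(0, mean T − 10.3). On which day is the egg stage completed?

day 7

Daily DD above 10.3 °C: 3.8, 5.5, 7.6, 19.3, 9.6, 18.0, 11.1, 2.2, 17.6, 16.0.
Cumulative: 3.8, 9.3, 16.9, 36.2, 45.8, 63.8, 74.9, 77.1, 94.7, 110.7.
The total first reaches 73 DD on day 7.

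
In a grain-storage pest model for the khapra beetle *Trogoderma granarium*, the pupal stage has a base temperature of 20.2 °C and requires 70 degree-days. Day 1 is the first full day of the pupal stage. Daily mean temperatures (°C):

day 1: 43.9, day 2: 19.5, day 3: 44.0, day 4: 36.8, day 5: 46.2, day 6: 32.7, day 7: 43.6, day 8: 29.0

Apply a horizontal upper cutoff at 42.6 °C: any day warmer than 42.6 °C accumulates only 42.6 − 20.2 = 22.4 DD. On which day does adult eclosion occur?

Daily DD above 20.2 °C (capped at 22.4): 22.4, 0.0, 22.4, 16.6, 22.4, 12.5, 22.4, 8.8.
Cumulative: 22.4, 22.4, 44.8, 61.4, 83.8, 96.3, 118.7, 127.5.
The total first reaches 70 DD on day 5.

day 5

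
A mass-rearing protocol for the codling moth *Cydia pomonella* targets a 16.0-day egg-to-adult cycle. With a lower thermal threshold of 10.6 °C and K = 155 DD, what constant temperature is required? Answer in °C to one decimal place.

20.3 °C

Required daily accumulation = 155 / 16.0 = 9.688 DD/day.
T = T_base + 9.688 = 10.6 + 9.688 = 20.288 ≈ 20.3 °C.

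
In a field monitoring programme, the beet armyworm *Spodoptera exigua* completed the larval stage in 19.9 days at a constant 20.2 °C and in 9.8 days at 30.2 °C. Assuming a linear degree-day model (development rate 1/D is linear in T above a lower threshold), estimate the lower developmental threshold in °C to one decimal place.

Under the model K = D·(T − T_b), so D₁·(T₁ − T_b) = D₂·(T₂ − T_b).
19.9·(20.2 − T_b) = 9.8·(30.2 − T_b)
T_b = (19.9·20.2 − 9.8·30.2) / (19.9 − 9.8) = 106.02 / 10.1 = 10.497 °C ≈ 10.5 °C.

10.5 °C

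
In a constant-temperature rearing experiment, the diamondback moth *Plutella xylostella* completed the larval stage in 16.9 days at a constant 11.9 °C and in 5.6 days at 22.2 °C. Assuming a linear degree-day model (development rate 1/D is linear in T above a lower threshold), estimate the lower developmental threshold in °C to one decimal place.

6.8 °C

Under the model K = D·(T − T_b), so D₁·(T₁ − T_b) = D₂·(T₂ − T_b).
16.9·(11.9 − T_b) = 5.6·(22.2 − T_b)
T_b = (16.9·11.9 − 5.6·22.2) / (16.9 − 5.6) = 76.79 / 11.3 = 6.796 °C ≈ 6.8 °C.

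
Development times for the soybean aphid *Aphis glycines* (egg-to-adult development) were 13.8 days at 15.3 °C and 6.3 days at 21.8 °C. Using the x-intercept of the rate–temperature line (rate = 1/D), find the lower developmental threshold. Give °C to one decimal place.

9.8 °C

Linear rate model ⇒ the product D·(T − T_b) is constant across temperatures.
13.8·(15.3 − T_b) = 6.3·(21.8 − T_b)
T_b = (13.8·15.3 − 6.3·21.8) / (13.8 − 6.3) = 73.80 / 7.5 = 9.840 °C ≈ 9.8 °C.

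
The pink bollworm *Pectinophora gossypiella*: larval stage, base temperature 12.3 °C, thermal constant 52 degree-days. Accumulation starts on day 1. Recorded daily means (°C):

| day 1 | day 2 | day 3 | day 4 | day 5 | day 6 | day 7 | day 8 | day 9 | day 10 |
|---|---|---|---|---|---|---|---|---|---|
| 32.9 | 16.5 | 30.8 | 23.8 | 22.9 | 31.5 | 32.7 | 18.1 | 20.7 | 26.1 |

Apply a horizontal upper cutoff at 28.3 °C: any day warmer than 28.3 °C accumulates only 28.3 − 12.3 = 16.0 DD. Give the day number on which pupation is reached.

day 5

Daily DD above 12.3 °C (capped at 16.0): 16.0, 4.2, 16.0, 11.5, 10.6, 16.0, 16.0, 5.8, 8.4, 13.8.
Cumulative: 16.0, 20.2, 36.2, 47.7, 58.3, 74.3, 90.3, 96.1, 104.5, 118.3.
The total first reaches 52 DD on day 5.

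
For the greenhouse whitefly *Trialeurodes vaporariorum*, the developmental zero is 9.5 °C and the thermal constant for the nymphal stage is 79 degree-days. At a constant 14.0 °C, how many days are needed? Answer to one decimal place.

Daily accumulation = 14.0 − 9.5 = 4.5 DD/day.
Duration = 79 / 4.5 = 17.556 ≈ 17.6 days.

17.6 days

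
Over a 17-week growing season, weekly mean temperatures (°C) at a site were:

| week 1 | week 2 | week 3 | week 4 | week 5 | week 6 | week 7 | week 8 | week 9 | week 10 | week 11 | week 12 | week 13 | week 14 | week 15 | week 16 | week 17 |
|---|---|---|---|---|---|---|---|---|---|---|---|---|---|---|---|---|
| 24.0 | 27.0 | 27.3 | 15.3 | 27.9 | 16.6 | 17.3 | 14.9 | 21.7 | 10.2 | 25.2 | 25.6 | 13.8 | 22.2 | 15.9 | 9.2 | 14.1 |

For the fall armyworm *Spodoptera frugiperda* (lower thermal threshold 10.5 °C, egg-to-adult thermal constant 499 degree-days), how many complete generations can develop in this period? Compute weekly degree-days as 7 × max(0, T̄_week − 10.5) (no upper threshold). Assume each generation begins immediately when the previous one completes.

2 generations

Weekly DD (7 × max(0, T̄ − 10.5)): 94.5, 115.5, 117.6, 33.6, 121.8, 42.7, 47.6, 30.8, 78.4, 0.0, 102.9, 105.7, 23.1, 81.9, 37.8, 0.0, 25.2.
Season total = 1059.1 DD.
Complete generations = ⌊1059.1 / 499⌋ = 2.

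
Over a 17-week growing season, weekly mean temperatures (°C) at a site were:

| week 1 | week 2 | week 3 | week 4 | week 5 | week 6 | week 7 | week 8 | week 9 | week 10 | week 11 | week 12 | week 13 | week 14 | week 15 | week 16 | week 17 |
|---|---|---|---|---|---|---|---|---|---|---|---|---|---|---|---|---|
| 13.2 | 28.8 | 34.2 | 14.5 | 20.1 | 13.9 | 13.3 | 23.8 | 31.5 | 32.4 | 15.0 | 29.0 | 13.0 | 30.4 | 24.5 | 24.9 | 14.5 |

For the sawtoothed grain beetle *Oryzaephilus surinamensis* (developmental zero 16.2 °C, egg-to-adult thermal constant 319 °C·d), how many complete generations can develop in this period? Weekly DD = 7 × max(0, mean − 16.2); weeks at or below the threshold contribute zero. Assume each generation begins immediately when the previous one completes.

2 generations

Weekly DD (7 × max(0, T̄ − 16.2)): 0.0, 88.2, 126.0, 0.0, 27.3, 0.0, 0.0, 53.2, 107.1, 113.4, 0.0, 89.6, 0.0, 99.4, 58.1, 60.9, 0.0.
Season total = 823.2 DD.
Complete generations = ⌊823.2 / 319⌋ = 2.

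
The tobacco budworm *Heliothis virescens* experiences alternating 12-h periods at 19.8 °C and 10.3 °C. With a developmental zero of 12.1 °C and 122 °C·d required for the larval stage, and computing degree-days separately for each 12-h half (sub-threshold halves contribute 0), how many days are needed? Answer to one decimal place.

Day half: max(0, 19.8 − 12.1) × 0.5 = 7.7 × 0.5 = 3.85 DD.
Night half: max(0, 10.3 − 12.1) × 0.5 = 0.0 × 0.5 = 0.00 DD.
Per 24 h: 3.85 DD/day.
Duration = 122 / 3.85 = 31.688 ≈ 31.7 days.

31.7 days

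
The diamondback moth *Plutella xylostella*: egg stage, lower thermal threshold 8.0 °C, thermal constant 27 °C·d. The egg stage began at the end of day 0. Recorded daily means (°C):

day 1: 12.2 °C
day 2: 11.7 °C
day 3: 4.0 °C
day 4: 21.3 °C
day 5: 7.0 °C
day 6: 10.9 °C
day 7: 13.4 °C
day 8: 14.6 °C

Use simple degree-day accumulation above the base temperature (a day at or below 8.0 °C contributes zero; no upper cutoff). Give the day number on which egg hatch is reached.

day 7

Daily DD above 8.0 °C: 4.2, 3.7, 0.0, 13.3, 0.0, 2.9, 5.4, 6.6.
Cumulative: 4.2, 7.9, 7.9, 21.2, 21.2, 24.1, 29.5, 36.1.
The total first reaches 27 DD on day 7.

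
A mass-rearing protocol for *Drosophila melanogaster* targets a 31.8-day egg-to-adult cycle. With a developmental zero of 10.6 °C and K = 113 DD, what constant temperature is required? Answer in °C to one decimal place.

Required daily accumulation = 113 / 31.8 = 3.553 DD/day.
T = T_base + 3.553 = 10.6 + 3.553 = 14.153 ≈ 14.2 °C.

14.2 °C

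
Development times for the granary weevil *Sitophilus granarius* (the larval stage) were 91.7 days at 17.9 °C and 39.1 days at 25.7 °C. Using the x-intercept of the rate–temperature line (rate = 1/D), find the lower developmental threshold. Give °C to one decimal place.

12.1 °C

Under the model K = D·(T − T_b), so D₁·(T₁ − T_b) = D₂·(T₂ − T_b).
91.7·(17.9 − T_b) = 39.1·(25.7 − T_b)
T_b = (91.7·17.9 − 39.1·25.7) / (91.7 − 39.1) = 636.56 / 52.6 = 12.102 °C ≈ 12.1 °C.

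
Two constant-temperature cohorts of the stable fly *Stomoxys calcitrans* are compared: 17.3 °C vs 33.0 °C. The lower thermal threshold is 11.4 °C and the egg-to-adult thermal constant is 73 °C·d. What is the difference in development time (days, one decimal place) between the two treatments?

9.0 days

At 17.3 °C: 73 / (17.3 − 11.4) = 73 / 5.9 = 12.373 d.
At 33.0 °C: 73 / (33.0 − 11.4) = 73 / 21.6 = 3.380 d.
Difference = |12.373 − 3.380| = 8.993 ≈ 9.0 days.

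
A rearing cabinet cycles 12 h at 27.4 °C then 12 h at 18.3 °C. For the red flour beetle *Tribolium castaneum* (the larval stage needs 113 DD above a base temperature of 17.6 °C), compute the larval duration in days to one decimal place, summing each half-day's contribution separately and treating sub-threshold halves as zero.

Day half: max(0, 27.4 − 17.6) × 0.5 = 9.8 × 0.5 = 4.90 DD.
Night half: max(0, 18.3 − 17.6) × 0.5 = 0.7 × 0.5 = 0.35 DD.
Per 24 h: 5.25 DD/day.
Duration = 113 / 5.25 = 21.524 ≈ 21.5 days.

21.5 days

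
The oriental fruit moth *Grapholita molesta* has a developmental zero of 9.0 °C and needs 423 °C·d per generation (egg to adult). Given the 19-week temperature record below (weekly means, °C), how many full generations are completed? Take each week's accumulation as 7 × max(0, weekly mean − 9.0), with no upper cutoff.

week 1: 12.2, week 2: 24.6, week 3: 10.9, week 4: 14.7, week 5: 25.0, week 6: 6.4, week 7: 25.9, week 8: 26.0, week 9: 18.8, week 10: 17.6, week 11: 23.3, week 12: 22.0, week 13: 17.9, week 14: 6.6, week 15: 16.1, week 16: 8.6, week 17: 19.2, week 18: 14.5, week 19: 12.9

Weekly DD (7 × max(0, T̄ − 9.0)): 22.4, 109.2, 13.3, 39.9, 112.0, 0.0, 118.3, 119.0, 68.6, 60.2, 100.1, 91.0, 62.3, 0.0, 49.7, 0.0, 71.4, 38.5, 27.3.
Season total = 1103.2 DD.
Complete generations = ⌊1103.2 / 423⌋ = 2.

2 generations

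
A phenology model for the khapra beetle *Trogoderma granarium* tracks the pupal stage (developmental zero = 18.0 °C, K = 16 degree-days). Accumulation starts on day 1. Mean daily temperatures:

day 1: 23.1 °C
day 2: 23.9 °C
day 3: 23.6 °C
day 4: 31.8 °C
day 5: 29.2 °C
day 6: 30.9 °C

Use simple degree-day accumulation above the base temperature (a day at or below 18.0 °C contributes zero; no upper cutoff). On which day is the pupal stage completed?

Daily DD above 18.0 °C: 5.1, 5.9, 5.6, 13.8, 11.2, 12.9.
Cumulative: 5.1, 11.0, 16.6, 30.4, 41.6, 54.5.
The total first reaches 16 DD on day 3.

day 3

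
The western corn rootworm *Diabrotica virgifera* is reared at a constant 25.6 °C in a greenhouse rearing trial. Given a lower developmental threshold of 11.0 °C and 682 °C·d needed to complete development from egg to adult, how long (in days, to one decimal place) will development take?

Daily accumulation = 25.6 − 11.0 = 14.6 DD/day.
Duration = 682 / 14.6 = 46.712 ≈ 46.7 days.

46.7 days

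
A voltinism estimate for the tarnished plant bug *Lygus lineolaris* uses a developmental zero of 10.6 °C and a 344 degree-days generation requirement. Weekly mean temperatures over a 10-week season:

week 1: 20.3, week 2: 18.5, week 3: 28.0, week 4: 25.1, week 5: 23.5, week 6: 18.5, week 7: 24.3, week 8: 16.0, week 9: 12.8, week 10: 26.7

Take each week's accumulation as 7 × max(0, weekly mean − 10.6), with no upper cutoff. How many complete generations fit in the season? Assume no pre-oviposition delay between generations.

2 generations

Weekly DD (7 × max(0, T̄ − 10.6)): 67.9, 55.3, 121.8, 101.5, 90.3, 55.3, 95.9, 37.8, 15.4, 112.7.
Season total = 753.9 DD.
Complete generations = ⌊753.9 / 344⌋ = 2.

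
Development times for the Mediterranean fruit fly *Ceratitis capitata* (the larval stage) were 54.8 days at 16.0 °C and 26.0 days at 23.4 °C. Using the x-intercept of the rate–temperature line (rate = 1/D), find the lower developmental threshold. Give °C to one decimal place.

Under the model K = D·(T − T_b), so D₁·(T₁ − T_b) = D₂·(T₂ − T_b).
54.8·(16.0 − T_b) = 26.0·(23.4 − T_b)
T_b = (54.8·16.0 − 26.0·23.4) / (54.8 − 26.0) = 268.40 / 28.8 = 9.319 °C ≈ 9.3 °C.

9.3 °C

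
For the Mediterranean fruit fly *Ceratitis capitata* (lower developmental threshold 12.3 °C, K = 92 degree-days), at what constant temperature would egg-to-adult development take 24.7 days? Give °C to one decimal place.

Required daily accumulation = 92 / 24.7 = 3.725 DD/day.
T = T_base + 3.725 = 12.3 + 3.725 = 16.025 ≈ 16.0 °C.

16.0 °C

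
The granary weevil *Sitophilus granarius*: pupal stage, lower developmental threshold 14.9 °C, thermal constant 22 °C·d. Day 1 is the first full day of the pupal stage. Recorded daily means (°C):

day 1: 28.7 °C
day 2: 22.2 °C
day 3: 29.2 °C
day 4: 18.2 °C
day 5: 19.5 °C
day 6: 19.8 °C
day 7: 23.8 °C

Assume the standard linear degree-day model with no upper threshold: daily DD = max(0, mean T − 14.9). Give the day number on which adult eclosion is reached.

day 3

Daily DD above 14.9 °C: 13.8, 7.3, 14.3, 3.3, 4.6, 4.9, 8.9.
Cumulative: 13.8, 21.1, 35.4, 38.7, 43.3, 48.2, 57.1.
The total first reaches 22 DD on day 3.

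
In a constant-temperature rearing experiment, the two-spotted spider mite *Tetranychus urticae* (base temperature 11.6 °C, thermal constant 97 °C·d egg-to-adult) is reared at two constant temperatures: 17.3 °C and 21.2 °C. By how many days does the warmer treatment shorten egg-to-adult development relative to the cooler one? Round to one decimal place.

6.9 days

At 17.3 °C: 97 / (17.3 − 11.6) = 97 / 5.7 = 17.018 d.
At 21.2 °C: 97 / (21.2 − 11.6) = 97 / 9.6 = 10.104 d.
Difference = |17.018 − 10.104| = 6.913 ≈ 6.9 days.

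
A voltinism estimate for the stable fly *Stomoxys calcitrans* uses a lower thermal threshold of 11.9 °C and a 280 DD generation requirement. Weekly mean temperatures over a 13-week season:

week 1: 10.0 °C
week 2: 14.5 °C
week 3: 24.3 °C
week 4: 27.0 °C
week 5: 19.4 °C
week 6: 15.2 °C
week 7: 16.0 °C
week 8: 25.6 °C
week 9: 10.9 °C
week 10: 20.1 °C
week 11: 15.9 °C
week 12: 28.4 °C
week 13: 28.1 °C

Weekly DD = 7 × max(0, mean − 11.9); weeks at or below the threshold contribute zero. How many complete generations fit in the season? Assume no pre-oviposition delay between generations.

2 generations

Weekly DD (7 × max(0, T̄ − 11.9)): 0.0, 18.2, 86.8, 105.7, 52.5, 23.1, 28.7, 95.9, 0.0, 57.4, 28.0, 115.5, 113.4.
Season total = 725.2 DD.
Complete generations = ⌊725.2 / 280⌋ = 2.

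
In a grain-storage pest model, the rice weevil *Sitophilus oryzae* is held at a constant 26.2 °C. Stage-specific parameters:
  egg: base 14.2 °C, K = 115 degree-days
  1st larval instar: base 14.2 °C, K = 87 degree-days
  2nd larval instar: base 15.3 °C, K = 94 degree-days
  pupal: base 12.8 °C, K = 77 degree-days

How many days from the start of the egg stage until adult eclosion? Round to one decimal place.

egg: 115 / (26.2 − 14.2) = 115 / 12.0 = 9.583 d.
1st larval instar: 87 / (26.2 − 14.2) = 87 / 12.0 = 7.250 d.
2nd larval instar: 94 / (26.2 − 15.3) = 94 / 10.9 = 8.624 d.
pupal: 77 / (26.2 − 12.8) = 77 / 13.4 = 5.746 d.
Sum = 31.203 ≈ 31.2 days.

31.2 days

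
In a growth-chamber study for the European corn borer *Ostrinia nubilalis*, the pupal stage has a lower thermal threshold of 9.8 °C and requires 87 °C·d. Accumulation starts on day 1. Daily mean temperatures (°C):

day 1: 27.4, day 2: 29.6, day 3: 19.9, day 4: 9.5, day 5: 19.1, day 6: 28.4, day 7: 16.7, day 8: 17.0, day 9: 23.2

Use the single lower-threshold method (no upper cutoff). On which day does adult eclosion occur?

Daily DD above 9.8 °C: 17.6, 19.8, 10.1, 0.0, 9.3, 18.6, 6.9, 7.2, 13.4.
Cumulative: 17.6, 37.4, 47.5, 47.5, 56.8, 75.4, 82.3, 89.5, 102.9.
The total first reaches 87 DD on day 8.

day 8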